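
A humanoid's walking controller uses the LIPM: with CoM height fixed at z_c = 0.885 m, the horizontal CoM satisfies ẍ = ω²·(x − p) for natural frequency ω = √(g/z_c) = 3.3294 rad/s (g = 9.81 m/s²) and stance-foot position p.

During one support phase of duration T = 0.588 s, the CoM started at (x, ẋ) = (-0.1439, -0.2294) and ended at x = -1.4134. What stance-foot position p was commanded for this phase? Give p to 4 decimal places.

p = 0.2506

ωT = 3.3294·0.588 = 1.957687; cosh(ωT) = 3.612056, sinh(ωT) = 3.470871
x(T) = p + (x₀−p)·cosh(ωT) + (ẋ₀/ω)·sinh(ωT) ⇒ p·(1 − cosh) = x(T) − x₀·cosh − (ẋ₀/ω)·sinh
numerator   = -1.4134 − (-0.1439)·3.612056 − (-0.2294/3.3294)·3.470871 = -0.654478
denominator = 1 − 3.612056 = -2.612056
p = -0.654478 / -2.612056 = 0.2506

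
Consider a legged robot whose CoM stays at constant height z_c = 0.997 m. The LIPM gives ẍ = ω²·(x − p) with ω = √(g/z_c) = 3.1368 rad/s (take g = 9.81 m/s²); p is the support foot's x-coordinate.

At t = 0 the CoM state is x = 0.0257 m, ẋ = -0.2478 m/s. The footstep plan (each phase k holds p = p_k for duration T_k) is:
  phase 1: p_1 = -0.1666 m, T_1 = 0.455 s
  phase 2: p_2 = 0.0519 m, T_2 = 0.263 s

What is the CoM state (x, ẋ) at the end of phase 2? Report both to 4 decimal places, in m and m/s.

phase 1: p=-0.1666, T=0.455, ωT=1.427244, cosh=2.203584, sinh=1.963615; start (x,ẋ)=(0.025700, -0.247800) → end (x,ẋ)=(0.102028, 0.638417)
phase 2: p=0.0519, T=0.263, ωT=0.824978, cosh=1.360038, sinh=0.921794; start (x,ẋ)=(0.102028, 0.638417) → end (x,ẋ)=(0.307684, 1.013216)

x = 0.3077, ẋ = 1.0132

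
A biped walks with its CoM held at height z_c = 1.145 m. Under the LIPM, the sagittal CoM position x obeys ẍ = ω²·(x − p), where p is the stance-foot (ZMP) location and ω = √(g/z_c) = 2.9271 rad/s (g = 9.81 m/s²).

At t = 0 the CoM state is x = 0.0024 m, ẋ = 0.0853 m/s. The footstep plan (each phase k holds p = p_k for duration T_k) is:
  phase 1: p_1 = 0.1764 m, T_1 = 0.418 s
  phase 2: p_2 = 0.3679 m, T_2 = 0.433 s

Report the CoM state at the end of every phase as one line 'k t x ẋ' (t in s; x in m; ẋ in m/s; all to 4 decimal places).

phase 1: p=0.1764, T=0.418, ωT=1.223528, cosh=1.846674, sinh=1.552484; start (x,ẋ)=(0.002400, 0.085300) → end (x,ẋ)=(-0.099680, -0.633183)
phase 2: p=0.3679, T=0.433, ωT=1.267434, cosh=1.916641, sinh=1.635088; start (x,ẋ)=(-0.099680, -0.633183) → end (x,ẋ)=(-0.881980, -3.451450)

1 0.4180 -0.0997 -0.6332
2 0.8510 -0.8820 -3.4515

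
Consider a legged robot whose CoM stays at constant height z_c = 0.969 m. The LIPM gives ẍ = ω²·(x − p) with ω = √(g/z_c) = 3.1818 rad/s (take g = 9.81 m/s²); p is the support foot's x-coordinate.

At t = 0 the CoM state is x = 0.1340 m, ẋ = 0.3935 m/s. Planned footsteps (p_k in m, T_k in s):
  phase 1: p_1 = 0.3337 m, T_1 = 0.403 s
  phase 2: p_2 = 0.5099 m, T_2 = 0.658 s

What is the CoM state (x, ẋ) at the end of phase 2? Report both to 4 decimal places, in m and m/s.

phase 1: p=0.3337, T=0.403, ωT=1.282265, cosh=1.941102, sinh=1.663694; start (x,ẋ)=(0.134000, 0.393500) → end (x,ẋ)=(0.151814, -0.293297)
phase 2: p=0.5099, T=0.658, ωT=2.093624, cosh=4.118755, sinh=3.995516; start (x,ẋ)=(0.151814, -0.293297) → end (x,ẋ)=(-1.333271, -5.760334)

x = -1.3333, ẋ = -5.7603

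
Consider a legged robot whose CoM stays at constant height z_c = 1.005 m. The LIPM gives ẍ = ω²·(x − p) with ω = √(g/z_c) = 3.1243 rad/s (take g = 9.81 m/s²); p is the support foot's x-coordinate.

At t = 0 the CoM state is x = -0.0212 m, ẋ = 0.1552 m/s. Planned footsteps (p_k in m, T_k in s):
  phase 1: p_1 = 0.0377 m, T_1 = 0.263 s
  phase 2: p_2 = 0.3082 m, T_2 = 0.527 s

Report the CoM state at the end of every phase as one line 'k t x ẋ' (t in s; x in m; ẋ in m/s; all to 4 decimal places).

1 0.2630 0.0033 0.0418
2 0.7900 -0.4787 -2.2668

phase 1: p=0.0377, T=0.263, ωT=0.821691, cosh=1.357015, sinh=0.917327; start (x,ẋ)=(-0.021200, 0.155200) → end (x,ẋ)=(0.003340, 0.041801)
phase 2: p=0.3082, T=0.527, ωT=1.646506, cosh=2.690770, sinh=2.498048; start (x,ẋ)=(0.003340, 0.041801) → end (x,ẋ)=(-0.478686, -2.266848)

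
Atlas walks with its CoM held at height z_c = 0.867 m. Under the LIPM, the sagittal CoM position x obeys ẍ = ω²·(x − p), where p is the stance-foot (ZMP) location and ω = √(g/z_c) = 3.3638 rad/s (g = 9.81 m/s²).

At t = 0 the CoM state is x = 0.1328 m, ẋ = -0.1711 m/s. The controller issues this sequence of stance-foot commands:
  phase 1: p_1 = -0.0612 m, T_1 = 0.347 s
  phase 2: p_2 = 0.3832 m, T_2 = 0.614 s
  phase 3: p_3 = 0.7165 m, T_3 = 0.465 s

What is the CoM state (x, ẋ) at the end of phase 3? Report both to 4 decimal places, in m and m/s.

phase 1: p=-0.0612, T=0.347, ωT=1.167239, cosh=1.762166, sinh=1.450941; start (x,ẋ)=(0.132800, -0.171100) → end (x,ẋ)=(0.206858, 0.645345)
phase 2: p=0.3832, T=0.614, ωT=2.065373, cosh=4.007506, sinh=3.880735; start (x,ẋ)=(0.206858, 0.645345) → end (x,ẋ)=(0.421027, 0.284251)
phase 3: p=0.7165, T=0.465, ωT=1.564167, cosh=2.493977, sinh=2.284715; start (x,ẋ)=(0.421027, 0.284251) → end (x,ẋ)=(0.172662, -1.561891)

x = 0.1727, ẋ = -1.5619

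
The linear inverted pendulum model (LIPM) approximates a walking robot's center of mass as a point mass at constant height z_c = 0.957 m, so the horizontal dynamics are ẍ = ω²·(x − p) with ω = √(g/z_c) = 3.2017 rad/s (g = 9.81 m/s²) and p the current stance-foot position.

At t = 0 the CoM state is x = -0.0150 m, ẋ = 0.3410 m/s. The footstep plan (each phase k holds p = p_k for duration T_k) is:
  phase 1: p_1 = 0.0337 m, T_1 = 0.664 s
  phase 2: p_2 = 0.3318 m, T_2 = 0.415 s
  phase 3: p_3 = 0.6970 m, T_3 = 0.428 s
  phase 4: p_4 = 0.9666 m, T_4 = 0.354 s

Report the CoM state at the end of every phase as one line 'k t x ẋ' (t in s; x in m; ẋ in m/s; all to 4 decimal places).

1 0.6640 0.2667 0.8052
2 1.0790 0.6417 1.2607
3 1.5070 1.3062 2.3158
4 1.8610 2.5557 5.4833

phase 1: p=0.0337, T=0.664, ωT=2.125929, cosh=4.250000, sinh=4.130678; start (x,ẋ)=(-0.015000, 0.341000) → end (x,ẋ)=(0.266667, 0.805183)
phase 2: p=0.3318, T=0.415, ωT=1.328706, cosh=2.020486, sinh=1.755666; start (x,ẋ)=(0.266667, 0.805183) → end (x,ẋ)=(0.641725, 1.260739)
phase 3: p=0.6970, T=0.428, ωT=1.370328, cosh=2.095332, sinh=1.841308; start (x,ẋ)=(0.641725, 1.260739) → end (x,ẋ)=(1.306235, 2.315801)
phase 4: p=0.9666, T=0.354, ωT=1.133402, cosh=1.714071, sinh=1.392135; start (x,ẋ)=(1.306235, 2.315801) → end (x,ẋ)=(2.555694, 5.483267)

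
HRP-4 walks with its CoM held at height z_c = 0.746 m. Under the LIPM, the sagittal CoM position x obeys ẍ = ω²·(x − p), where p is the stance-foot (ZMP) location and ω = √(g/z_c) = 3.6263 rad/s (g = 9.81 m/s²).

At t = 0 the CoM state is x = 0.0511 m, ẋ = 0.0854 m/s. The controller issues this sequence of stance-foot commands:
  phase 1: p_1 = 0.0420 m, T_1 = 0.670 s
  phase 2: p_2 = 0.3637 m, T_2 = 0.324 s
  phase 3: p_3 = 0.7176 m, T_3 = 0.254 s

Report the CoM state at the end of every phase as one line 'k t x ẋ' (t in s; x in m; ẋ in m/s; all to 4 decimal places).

1 0.6700 0.2267 0.6745
2 0.9940 0.3932 0.4687
3 1.2480 0.3822 -0.5614

phase 1: p=0.0420, T=0.670, ωT=2.429621, cosh=5.721324, sinh=5.633254; start (x,ẋ)=(0.051100, 0.085400) → end (x,ẋ)=(0.226728, 0.674495)
phase 2: p=0.3637, T=0.324, ωT=1.174921, cosh=1.773366, sinh=1.464522; start (x,ẋ)=(0.226728, 0.674495) → end (x,ẋ)=(0.393201, 0.468696)
phase 3: p=0.7176, T=0.254, ωT=0.921080, cosh=1.455046, sinh=1.056957; start (x,ẋ)=(0.393201, 0.468696) → end (x,ẋ)=(0.382196, -0.561396)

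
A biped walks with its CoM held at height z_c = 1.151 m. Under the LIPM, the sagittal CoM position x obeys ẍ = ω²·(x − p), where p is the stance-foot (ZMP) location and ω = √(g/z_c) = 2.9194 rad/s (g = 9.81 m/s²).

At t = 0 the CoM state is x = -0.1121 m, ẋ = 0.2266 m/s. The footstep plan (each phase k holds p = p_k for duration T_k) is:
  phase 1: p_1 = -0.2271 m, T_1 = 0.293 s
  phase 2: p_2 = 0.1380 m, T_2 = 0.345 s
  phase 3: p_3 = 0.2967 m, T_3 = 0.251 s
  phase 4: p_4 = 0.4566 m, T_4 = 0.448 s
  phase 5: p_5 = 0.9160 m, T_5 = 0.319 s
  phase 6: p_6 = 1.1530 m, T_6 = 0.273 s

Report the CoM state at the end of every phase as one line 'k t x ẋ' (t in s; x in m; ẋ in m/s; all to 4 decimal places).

1 0.2930 0.0074 0.6382
2 0.6380 0.1947 0.5378
3 0.8890 0.3135 0.4505
4 1.3370 0.4371 0.1777
5 1.6560 0.2792 -1.2382
6 1.9290 -0.3883 -3.9081

phase 1: p=-0.2271, T=0.293, ωT=0.855384, cosh=1.388699, sinh=0.963579; start (x,ẋ)=(-0.112100, 0.226600) → end (x,ẋ)=(0.007392, 0.638183)
phase 2: p=0.1380, T=0.345, ωT=1.007193, cosh=1.551574, sinh=1.186331; start (x,ẋ)=(0.007392, 0.638183) → end (x,ẋ)=(0.194685, 0.537843)
phase 3: p=0.2967, T=0.251, ωT=0.732769, cosh=1.280706, sinh=0.800130; start (x,ẋ)=(0.194685, 0.537843) → end (x,ẋ)=(0.313457, 0.450522)
phase 4: p=0.4566, T=0.448, ωT=1.307891, cosh=1.984378, sinh=1.713988; start (x,ẋ)=(0.313457, 0.450522) → end (x,ẋ)=(0.437053, 0.177745)
phase 5: p=0.9160, T=0.319, ωT=0.931289, cosh=1.465911, sinh=1.071866; start (x,ẋ)=(0.437053, 0.177745) → end (x,ẋ)=(0.279166, -1.238164)
phase 6: p=1.1530, T=0.273, ωT=0.796996, cosh=1.334773, sinh=0.884093; start (x,ẋ)=(0.279166, -1.238164) → end (x,ẋ)=(-0.388328, -3.908051)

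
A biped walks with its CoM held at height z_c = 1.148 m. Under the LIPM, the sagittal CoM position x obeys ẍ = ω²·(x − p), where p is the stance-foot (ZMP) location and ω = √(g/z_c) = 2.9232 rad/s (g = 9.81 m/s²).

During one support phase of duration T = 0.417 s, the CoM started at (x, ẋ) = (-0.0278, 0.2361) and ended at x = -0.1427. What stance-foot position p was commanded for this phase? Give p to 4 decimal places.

ωT = 2.9232·0.417 = 1.218974; cosh(ωT) = 1.839624, sinh(ωT) = 1.544091
x(T) = p + (x₀−p)·cosh(ωT) + (ẋ₀/ω)·sinh(ωT) ⇒ p·(1 − cosh) = x(T) − x₀·cosh − (ẋ₀/ω)·sinh
numerator   = -0.1427 − (-0.0278)·1.839624 − (0.2361/2.9232)·1.544091 = -0.216271
denominator = 1 − 1.839624 = -0.839624
p = -0.216271 / -0.839624 = 0.2576

p = 0.2576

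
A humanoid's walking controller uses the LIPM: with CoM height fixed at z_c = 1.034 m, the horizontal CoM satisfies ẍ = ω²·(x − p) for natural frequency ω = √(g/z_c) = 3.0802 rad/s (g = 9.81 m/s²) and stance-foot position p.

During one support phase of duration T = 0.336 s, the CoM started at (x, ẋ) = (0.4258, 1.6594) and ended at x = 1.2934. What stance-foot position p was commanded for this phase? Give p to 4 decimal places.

p = 0.0754

ωT = 3.0802·0.336 = 1.034947; cosh(ωT) = 1.585101, sinh(ωT) = 1.229856
x(T) = p + (x₀−p)·cosh(ωT) + (ẋ₀/ω)·sinh(ωT) ⇒ p·(1 − cosh) = x(T) − x₀·cosh − (ẋ₀/ω)·sinh
numerator   = 1.2934 − (0.4258)·1.585101 − (1.6594/3.0802)·1.229856 = -0.044098
denominator = 1 − 1.585101 = -0.585101
p = -0.044098 / -0.585101 = 0.0754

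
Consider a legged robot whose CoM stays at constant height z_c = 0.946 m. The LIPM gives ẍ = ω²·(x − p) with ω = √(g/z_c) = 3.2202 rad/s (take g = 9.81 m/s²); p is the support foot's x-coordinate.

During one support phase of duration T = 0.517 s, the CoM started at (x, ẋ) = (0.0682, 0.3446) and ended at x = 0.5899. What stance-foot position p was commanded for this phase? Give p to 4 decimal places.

p = -0.0752

ωT = 3.2202·0.517 = 1.664843; cosh(ωT) = 2.737033, sinh(ωT) = 2.547813
x(T) = p + (x₀−p)·cosh(ωT) + (ẋ₀/ω)·sinh(ωT) ⇒ p·(1 − cosh) = x(T) − x₀·cosh − (ẋ₀/ω)·sinh
numerator   = 0.5899 − (0.0682)·2.737033 − (0.3446/3.2202)·2.547813 = 0.130588
denominator = 1 − 2.737033 = -1.737033
p = 0.130588 / -1.737033 = -0.0752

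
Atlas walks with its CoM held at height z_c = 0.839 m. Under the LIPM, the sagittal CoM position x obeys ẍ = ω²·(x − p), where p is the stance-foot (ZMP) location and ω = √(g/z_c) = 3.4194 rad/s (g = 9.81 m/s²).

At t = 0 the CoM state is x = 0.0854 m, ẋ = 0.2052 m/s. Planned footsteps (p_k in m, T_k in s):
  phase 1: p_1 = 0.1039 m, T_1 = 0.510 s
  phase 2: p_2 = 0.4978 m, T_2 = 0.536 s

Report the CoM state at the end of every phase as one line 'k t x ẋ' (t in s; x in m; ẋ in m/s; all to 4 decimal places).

1 0.5100 0.2157 0.4294
2 1.0460 -0.0239 -1.5609

phase 1: p=0.1039, T=0.510, ωT=1.743894, cosh=2.947205, sinh=2.772367; start (x,ẋ)=(0.085400, 0.205200) → end (x,ẋ)=(0.215748, 0.429390)
phase 2: p=0.4978, T=0.536, ωT=1.832798, cosh=3.205661, sinh=3.045695; start (x,ẋ)=(0.215748, 0.429390) → end (x,ẋ)=(-0.023901, -1.560940)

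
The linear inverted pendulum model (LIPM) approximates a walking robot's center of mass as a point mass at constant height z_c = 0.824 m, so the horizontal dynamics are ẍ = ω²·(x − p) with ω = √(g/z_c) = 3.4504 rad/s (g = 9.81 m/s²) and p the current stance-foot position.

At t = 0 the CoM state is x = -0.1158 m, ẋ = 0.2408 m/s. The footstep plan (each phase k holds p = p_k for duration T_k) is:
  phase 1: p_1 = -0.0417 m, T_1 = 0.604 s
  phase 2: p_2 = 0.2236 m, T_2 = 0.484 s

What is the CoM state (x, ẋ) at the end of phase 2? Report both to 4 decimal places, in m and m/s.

x = -0.5997, ẋ = -2.6569

phase 1: p=-0.0417, T=0.604, ωT=2.084042, cosh=4.080656, sinh=3.956229; start (x,ẋ)=(-0.115800, 0.240800) → end (x,ẋ)=(-0.067975, -0.028886)
phase 2: p=0.2236, T=0.484, ωT=1.669994, cosh=2.750191, sinh=2.561943; start (x,ẋ)=(-0.067975, -0.028886) → end (x,ẋ)=(-0.599735, -2.656887)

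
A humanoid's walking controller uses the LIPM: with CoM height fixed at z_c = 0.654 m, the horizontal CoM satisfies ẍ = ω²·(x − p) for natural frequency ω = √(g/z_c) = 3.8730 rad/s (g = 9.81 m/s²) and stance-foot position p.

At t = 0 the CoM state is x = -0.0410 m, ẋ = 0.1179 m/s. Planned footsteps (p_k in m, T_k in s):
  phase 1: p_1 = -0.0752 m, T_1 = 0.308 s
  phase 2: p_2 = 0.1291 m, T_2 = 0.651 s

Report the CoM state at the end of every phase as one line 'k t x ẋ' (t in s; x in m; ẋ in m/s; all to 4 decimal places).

1 0.3080 0.0319 0.4105
2 0.9590 0.1757 0.2436

phase 1: p=-0.0752, T=0.308, ωT=1.192884, cosh=1.799960, sinh=1.496615; start (x,ẋ)=(-0.041000, 0.117900) → end (x,ẋ)=(0.031918, 0.410452)
phase 2: p=0.1291, T=0.651, ωT=2.521323, cosh=6.262702, sinh=6.182349; start (x,ẋ)=(0.031918, 0.410452) → end (x,ẋ)=(0.175669, 0.243585)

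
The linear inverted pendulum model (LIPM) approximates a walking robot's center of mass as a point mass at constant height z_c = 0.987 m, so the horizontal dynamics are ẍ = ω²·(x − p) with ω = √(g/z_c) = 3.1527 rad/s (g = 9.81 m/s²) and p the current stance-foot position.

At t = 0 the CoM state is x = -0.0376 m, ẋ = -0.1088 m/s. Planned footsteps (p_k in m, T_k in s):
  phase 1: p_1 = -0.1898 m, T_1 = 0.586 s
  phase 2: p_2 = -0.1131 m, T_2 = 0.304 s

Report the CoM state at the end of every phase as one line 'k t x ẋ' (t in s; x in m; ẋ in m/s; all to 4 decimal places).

1 0.5860 0.1982 1.1305
2 0.8900 0.7512 2.7822

phase 1: p=-0.1898, T=0.586, ωT=1.847482, cosh=3.250730, sinh=3.093097; start (x,ẋ)=(-0.037600, -0.108800) → end (x,ẋ)=(0.198218, 1.130515)
phase 2: p=-0.1131, T=0.304, ωT=0.958421, cosh=1.495537, sinh=1.112039; start (x,ẋ)=(0.198218, 1.130515) → end (x,ẋ)=(0.751249, 2.782184)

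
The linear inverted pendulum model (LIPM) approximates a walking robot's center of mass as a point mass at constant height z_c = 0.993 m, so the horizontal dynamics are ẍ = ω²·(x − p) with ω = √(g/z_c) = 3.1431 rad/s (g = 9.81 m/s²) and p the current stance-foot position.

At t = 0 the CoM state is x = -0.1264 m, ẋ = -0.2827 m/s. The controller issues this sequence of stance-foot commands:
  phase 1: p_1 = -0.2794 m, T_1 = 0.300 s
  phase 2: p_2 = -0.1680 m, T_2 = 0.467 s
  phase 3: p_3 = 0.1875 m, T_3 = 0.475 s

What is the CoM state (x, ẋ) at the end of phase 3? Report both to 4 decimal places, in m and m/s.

x = -0.1563, ẋ = -0.8267

phase 1: p=-0.2794, T=0.300, ωT=0.942930, cosh=1.478489, sinh=1.089004; start (x,ẋ)=(-0.126400, -0.282700) → end (x,ẋ)=(-0.151140, 0.105727)
phase 2: p=-0.1680, T=0.467, ωT=1.467828, cosh=2.285112, sinh=2.054686; start (x,ẋ)=(-0.151140, 0.105727) → end (x,ẋ)=(-0.060357, 0.350484)
phase 3: p=0.1875, T=0.475, ωT=1.492973, cosh=2.337504, sinh=2.112800; start (x,ẋ)=(-0.060357, 0.350484) → end (x,ẋ)=(-0.156270, -0.826695)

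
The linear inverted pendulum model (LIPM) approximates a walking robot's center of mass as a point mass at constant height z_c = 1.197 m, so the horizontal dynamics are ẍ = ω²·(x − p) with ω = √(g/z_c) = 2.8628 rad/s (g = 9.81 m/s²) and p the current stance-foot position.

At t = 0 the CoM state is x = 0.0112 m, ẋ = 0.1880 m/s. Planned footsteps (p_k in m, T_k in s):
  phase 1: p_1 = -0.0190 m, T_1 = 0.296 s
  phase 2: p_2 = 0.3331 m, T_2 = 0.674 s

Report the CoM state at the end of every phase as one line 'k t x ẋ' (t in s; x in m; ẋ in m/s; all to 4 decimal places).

1 0.2960 0.0853 0.3420
2 0.9700 -0.1356 -1.1891

phase 1: p=-0.0190, T=0.296, ωT=0.847389, cosh=1.381039, sinh=0.952507; start (x,ẋ)=(0.011200, 0.188000) → end (x,ẋ)=(0.085258, 0.341986)
phase 2: p=0.3331, T=0.674, ωT=1.929527, cosh=3.515735, sinh=3.370518; start (x,ẋ)=(0.085258, 0.341986) → end (x,ẋ)=(-0.135608, -1.189121)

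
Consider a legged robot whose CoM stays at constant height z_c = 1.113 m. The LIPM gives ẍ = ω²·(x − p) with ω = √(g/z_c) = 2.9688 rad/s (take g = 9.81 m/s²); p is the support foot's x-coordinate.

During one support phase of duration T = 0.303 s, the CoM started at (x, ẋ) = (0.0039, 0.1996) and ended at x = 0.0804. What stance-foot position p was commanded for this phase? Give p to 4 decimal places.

ωT = 2.9688·0.303 = 0.899546; cosh(ωT) = 1.432621, sinh(ωT) = 1.025867
x(T) = p + (x₀−p)·cosh(ωT) + (ẋ₀/ω)·sinh(ωT) ⇒ p·(1 − cosh) = x(T) − x₀·cosh − (ẋ₀/ω)·sinh
numerator   = 0.0804 − (0.0039)·1.432621 − (0.1996/2.9688)·1.025867 = 0.005841
denominator = 1 − 1.432621 = -0.432621
p = 0.005841 / -0.432621 = -0.0135

p = -0.0135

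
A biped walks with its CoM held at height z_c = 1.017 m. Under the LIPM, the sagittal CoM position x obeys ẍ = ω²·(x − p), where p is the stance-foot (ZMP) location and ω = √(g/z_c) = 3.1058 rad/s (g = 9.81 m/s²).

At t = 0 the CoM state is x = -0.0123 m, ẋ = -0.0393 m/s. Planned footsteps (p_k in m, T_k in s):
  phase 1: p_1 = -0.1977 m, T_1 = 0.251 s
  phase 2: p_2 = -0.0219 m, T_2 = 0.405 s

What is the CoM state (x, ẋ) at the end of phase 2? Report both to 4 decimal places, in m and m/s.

phase 1: p=-0.1977, T=0.251, ωT=0.779556, cosh=1.319557, sinh=0.860947; start (x,ẋ)=(-0.012300, -0.039300) → end (x,ẋ)=(0.036052, 0.443888)
phase 2: p=-0.0219, T=0.405, ωT=1.257849, cosh=1.901056, sinh=1.616791; start (x,ẋ)=(0.036052, 0.443888) → end (x,ẋ)=(0.319345, 1.134855)

x = 0.3193, ẋ = 1.1349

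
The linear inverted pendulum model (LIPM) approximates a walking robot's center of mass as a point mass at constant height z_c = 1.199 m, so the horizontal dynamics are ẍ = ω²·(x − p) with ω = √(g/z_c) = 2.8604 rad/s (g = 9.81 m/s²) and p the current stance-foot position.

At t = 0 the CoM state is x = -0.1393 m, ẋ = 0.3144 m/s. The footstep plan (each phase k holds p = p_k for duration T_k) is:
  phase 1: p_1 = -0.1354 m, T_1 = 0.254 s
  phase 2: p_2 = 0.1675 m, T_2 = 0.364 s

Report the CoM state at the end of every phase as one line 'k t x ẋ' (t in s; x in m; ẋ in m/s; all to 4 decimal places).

phase 1: p=-0.1354, T=0.254, ωT=0.726542, cosh=1.275748, sinh=0.792169; start (x,ẋ)=(-0.139300, 0.314400) → end (x,ẋ)=(-0.053304, 0.392258)
phase 2: p=0.1675, T=0.364, ωT=1.041186, cosh=1.592805, sinh=1.239769; start (x,ẋ)=(-0.053304, 0.392258) → end (x,ẋ)=(-0.014184, -0.158234)

1 0.2540 -0.0533 0.3923
2 0.6180 -0.0142 -0.1582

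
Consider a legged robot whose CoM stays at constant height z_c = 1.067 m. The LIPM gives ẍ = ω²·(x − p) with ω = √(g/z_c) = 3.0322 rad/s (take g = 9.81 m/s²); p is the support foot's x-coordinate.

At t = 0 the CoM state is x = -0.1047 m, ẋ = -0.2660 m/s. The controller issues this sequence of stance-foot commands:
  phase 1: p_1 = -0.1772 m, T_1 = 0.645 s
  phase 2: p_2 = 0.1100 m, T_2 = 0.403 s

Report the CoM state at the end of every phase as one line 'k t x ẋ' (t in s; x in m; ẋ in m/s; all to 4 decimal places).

phase 1: p=-0.1772, T=0.645, ωT=1.955769, cosh=3.605404, sinh=3.463949; start (x,ẋ)=(-0.104700, -0.266000) → end (x,ẋ)=(-0.219683, -0.197542)
phase 2: p=0.1100, T=0.403, ωT=1.221977, cosh=1.844268, sinh=1.549621; start (x,ẋ)=(-0.219683, -0.197542) → end (x,ẋ)=(-0.598980, -1.913424)

1 0.6450 -0.2197 -0.1975
2 1.0480 -0.5990 -1.9134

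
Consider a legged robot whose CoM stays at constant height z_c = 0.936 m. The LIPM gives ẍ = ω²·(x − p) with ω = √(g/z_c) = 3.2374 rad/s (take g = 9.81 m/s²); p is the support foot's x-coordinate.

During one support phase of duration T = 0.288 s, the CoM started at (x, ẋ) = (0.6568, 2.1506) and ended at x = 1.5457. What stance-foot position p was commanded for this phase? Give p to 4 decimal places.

p = 0.2804

ωT = 3.2374·0.288 = 0.932371; cosh(ωT) = 1.467073, sinh(ωT) = 1.073453
x(T) = p + (x₀−p)·cosh(ωT) + (ẋ₀/ω)·sinh(ωT) ⇒ p·(1 − cosh) = x(T) − x₀·cosh − (ẋ₀/ω)·sinh
numerator   = 1.5457 − (0.6568)·1.467073 − (2.1506/3.2374)·1.073453 = -0.130967
denominator = 1 − 1.467073 = -0.467073
p = -0.130967 / -0.467073 = 0.2804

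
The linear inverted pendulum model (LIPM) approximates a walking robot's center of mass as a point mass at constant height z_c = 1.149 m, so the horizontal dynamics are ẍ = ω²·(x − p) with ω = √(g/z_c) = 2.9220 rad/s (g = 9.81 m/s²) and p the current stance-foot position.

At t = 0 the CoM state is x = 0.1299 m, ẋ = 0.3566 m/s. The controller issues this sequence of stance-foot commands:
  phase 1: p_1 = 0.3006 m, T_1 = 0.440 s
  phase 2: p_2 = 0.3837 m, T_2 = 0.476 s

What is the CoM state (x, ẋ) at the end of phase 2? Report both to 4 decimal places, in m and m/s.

x = -0.1573, ẋ = -1.4616

phase 1: p=0.3006, T=0.440, ωT=1.285680, cosh=1.946795, sinh=1.670332; start (x,ẋ)=(0.129900, 0.356600) → end (x,ẋ)=(0.172129, -0.138910)
phase 2: p=0.3837, T=0.476, ωT=1.390872, cosh=2.133605, sinh=1.884747; start (x,ẋ)=(0.172129, -0.138910) → end (x,ẋ)=(-0.157309, -1.461550)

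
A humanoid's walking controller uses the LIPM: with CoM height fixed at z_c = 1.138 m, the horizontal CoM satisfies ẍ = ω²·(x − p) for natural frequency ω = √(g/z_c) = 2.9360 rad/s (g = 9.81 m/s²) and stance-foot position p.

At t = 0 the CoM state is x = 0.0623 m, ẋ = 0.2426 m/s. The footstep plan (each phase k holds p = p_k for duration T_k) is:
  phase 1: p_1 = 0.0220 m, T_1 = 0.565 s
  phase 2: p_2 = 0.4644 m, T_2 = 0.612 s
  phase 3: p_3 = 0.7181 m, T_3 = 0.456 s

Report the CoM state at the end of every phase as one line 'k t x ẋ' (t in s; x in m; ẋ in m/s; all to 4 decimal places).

phase 1: p=0.0220, T=0.565, ωT=1.658840, cosh=2.721787, sinh=2.531427; start (x,ẋ)=(0.062300, 0.242600) → end (x,ẋ)=(0.340858, 0.959826)
phase 2: p=0.4644, T=0.612, ωT=1.796832, cosh=3.098168, sinh=2.932345; start (x,ẋ)=(0.340858, 0.959826) → end (x,ẋ)=(1.040278, 1.910087)
phase 3: p=0.7181, T=0.456, ωT=1.338816, cosh=2.038340, sinh=1.776184; start (x,ẋ)=(1.040278, 1.910087) → end (x,ẋ)=(2.530349, 5.573526)

1 0.5650 0.3409 0.9598
2 1.1770 1.0403 1.9101
3 1.6330 2.5303 5.5735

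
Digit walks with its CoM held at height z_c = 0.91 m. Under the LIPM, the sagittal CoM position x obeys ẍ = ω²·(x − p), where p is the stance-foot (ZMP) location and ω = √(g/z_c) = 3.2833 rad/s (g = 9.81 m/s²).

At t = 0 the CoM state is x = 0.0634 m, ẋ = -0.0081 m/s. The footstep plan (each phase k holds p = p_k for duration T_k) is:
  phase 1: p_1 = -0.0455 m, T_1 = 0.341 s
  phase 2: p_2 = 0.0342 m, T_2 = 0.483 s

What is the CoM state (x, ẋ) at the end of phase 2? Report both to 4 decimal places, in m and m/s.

phase 1: p=-0.0455, T=0.341, ωT=1.119605, cosh=1.695027, sinh=1.368618; start (x,ẋ)=(0.063400, -0.008100) → end (x,ẋ)=(0.135712, 0.475622)
phase 2: p=0.0342, T=0.483, ωT=1.585834, cosh=2.544069, sinh=2.339292; start (x,ẋ)=(0.135712, 0.475622) → end (x,ẋ)=(0.631325, 1.989687)

x = 0.6313, ẋ = 1.9897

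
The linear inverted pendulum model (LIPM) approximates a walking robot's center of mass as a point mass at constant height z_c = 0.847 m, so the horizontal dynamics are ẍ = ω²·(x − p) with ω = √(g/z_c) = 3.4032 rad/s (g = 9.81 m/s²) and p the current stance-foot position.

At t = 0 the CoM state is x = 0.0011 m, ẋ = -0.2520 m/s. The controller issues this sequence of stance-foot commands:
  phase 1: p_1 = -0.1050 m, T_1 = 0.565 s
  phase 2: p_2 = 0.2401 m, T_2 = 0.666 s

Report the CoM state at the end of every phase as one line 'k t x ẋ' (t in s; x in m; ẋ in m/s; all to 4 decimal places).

phase 1: p=-0.1050, T=0.565, ωT=1.922808, cosh=3.493167, sinh=3.346971; start (x,ẋ)=(0.001100, -0.252000) → end (x,ẋ)=(0.017789, 0.328245)
phase 2: p=0.2401, T=0.666, ωT=2.266531, cosh=4.874777, sinh=4.771106; start (x,ẋ)=(0.017789, 0.328245) → end (x,ẋ)=(-0.383437, -2.009556)

1 0.5650 0.0178 0.3282
2 1.2310 -0.3834 -2.0096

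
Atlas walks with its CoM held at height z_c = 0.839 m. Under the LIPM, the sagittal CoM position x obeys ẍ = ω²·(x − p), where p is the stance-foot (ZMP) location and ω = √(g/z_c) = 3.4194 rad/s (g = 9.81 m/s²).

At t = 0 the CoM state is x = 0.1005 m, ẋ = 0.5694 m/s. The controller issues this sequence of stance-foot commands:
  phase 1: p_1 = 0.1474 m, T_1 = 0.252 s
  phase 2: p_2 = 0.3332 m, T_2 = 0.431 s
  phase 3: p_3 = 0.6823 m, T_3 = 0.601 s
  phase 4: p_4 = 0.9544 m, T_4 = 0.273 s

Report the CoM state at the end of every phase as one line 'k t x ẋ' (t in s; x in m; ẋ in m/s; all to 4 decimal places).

1 0.2520 0.2439 0.6383
2 0.6830 0.5141 0.8348
3 1.2840 0.9523 1.1039
4 1.5570 1.2984 1.6133

phase 1: p=0.1474, T=0.252, ωT=0.861689, cosh=1.394802, sinh=0.972353; start (x,ẋ)=(0.100500, 0.569400) → end (x,ẋ)=(0.243901, 0.638264)
phase 2: p=0.3332, T=0.431, ωT=1.473761, cosh=2.297344, sinh=2.068281; start (x,ẋ)=(0.243901, 0.638264) → end (x,ẋ)=(0.514113, 0.834760)
phase 3: p=0.6823, T=0.601, ωT=2.055059, cosh=3.967693, sinh=3.839608; start (x,ẋ)=(0.514113, 0.834760) → end (x,ẋ)=(0.952329, 1.103920)
phase 4: p=0.9544, T=0.273, ωT=0.933496, cosh=1.468281, sinh=1.075105; start (x,ẋ)=(0.952329, 1.103920) → end (x,ẋ)=(1.298446, 1.613252)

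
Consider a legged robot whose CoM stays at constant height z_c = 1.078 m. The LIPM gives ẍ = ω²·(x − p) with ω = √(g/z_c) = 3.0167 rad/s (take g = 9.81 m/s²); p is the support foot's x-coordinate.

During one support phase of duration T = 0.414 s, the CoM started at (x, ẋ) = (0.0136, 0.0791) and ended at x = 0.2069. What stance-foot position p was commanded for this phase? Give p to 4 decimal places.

ωT = 3.0167·0.414 = 1.248914; cosh(ωT) = 1.886685, sinh(ωT) = 1.599869
x(T) = p + (x₀−p)·cosh(ωT) + (ẋ₀/ω)·sinh(ωT) ⇒ p·(1 − cosh) = x(T) − x₀·cosh − (ẋ₀/ω)·sinh
numerator   = 0.2069 − (0.0136)·1.886685 − (0.0791/3.0167)·1.599869 = 0.139291
denominator = 1 − 1.886685 = -0.886685
p = 0.139291 / -0.886685 = -0.1571

p = -0.1571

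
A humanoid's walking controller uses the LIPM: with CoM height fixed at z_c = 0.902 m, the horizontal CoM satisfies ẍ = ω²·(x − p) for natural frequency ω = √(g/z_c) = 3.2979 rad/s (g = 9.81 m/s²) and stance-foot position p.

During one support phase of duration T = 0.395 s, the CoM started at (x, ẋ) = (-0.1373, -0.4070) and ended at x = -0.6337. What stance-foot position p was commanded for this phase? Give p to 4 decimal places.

p = 0.1560

ωT = 3.2979·0.395 = 1.302671; cosh(ωT) = 1.975457, sinh(ωT) = 1.703652
x(T) = p + (x₀−p)·cosh(ωT) + (ẋ₀/ω)·sinh(ωT) ⇒ p·(1 − cosh) = x(T) − x₀·cosh − (ẋ₀/ω)·sinh
numerator   = -0.6337 − (-0.1373)·1.975457 − (-0.4070/3.2979)·1.703652 = -0.152219
denominator = 1 − 1.975457 = -0.975457
p = -0.152219 / -0.975457 = 0.1560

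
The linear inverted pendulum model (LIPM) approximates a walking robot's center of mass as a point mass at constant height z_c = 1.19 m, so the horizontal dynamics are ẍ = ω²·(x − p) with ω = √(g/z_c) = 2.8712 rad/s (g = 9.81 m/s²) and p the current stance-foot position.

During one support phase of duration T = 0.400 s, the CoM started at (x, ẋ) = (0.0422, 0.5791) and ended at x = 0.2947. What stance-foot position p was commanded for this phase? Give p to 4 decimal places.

ωT = 2.8712·0.400 = 1.148480; cosh(ωT) = 1.735257, sinh(ωT) = 1.418139
x(T) = p + (x₀−p)·cosh(ωT) + (ẋ₀/ω)·sinh(ωT) ⇒ p·(1 − cosh) = x(T) − x₀·cosh − (ẋ₀/ω)·sinh
numerator   = 0.2947 − (0.0422)·1.735257 − (0.5791/2.8712)·1.418139 = -0.064556
denominator = 1 − 1.735257 = -0.735257
p = -0.064556 / -0.735257 = 0.0878

p = 0.0878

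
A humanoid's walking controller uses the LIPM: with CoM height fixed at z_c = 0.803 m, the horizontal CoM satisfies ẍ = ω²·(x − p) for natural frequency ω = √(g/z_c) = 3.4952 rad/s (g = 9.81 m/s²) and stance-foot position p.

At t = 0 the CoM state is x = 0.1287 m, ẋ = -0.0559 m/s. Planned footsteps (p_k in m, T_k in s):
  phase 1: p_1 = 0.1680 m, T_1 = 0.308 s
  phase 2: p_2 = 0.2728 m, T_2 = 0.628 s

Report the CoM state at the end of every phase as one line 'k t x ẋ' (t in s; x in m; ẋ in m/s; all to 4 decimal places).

phase 1: p=0.1680, T=0.308, ωT=1.076522, cosh=1.637617, sinh=1.296838; start (x,ẋ)=(0.128700, -0.055900) → end (x,ẋ)=(0.082901, -0.269678)
phase 2: p=0.2728, T=0.628, ωT=2.194986, cosh=4.545616, sinh=4.434256; start (x,ẋ)=(0.082901, -0.269678) → end (x,ẋ)=(-0.932541, -4.169026)

1 0.3080 0.0829 -0.2697
2 0.9360 -0.9325 -4.1690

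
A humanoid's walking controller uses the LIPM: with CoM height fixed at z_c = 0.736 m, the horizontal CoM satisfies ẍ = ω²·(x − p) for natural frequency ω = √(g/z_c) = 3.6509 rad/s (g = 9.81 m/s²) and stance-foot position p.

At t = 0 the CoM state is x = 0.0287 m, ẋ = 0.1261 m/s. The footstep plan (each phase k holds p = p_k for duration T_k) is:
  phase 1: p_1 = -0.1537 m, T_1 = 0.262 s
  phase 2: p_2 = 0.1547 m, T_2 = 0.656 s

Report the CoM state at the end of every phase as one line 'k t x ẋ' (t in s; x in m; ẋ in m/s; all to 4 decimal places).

phase 1: p=-0.1537, T=0.262, ωT=0.956536, cosh=1.493443, sinh=1.109222; start (x,ẋ)=(0.028700, 0.126100) → end (x,ẋ)=(0.157016, 0.926981)
phase 2: p=0.1547, T=0.656, ωT=2.394990, cosh=5.529633, sinh=5.438460; start (x,ẋ)=(0.157016, 0.926981) → end (x,ẋ)=(1.548356, 5.171846)

1 0.2620 0.1570 0.9270
2 0.9180 1.5484 5.1718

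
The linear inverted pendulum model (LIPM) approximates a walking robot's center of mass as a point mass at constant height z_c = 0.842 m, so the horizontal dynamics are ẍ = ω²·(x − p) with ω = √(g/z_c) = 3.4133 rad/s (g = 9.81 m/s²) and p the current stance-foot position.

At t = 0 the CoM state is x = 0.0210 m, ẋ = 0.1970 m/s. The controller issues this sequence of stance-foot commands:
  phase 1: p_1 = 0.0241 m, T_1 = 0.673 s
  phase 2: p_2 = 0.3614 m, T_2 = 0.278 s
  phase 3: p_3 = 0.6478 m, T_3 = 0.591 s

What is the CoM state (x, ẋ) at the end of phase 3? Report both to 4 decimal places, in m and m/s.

phase 1: p=0.0241, T=0.673, ωT=2.297151, cosh=5.023175, sinh=4.922630; start (x,ẋ)=(0.021000, 0.197000) → end (x,ẋ)=(0.292640, 0.937478)
phase 2: p=0.3614, T=0.278, ωT=0.948897, cosh=1.485014, sinh=1.097846; start (x,ẋ)=(0.292640, 0.937478) → end (x,ẋ)=(0.560818, 1.134504)
phase 3: p=0.6478, T=0.591, ωT=2.017260, cosh=3.825360, sinh=3.692341; start (x,ẋ)=(0.560818, 1.134504) → end (x,ẋ)=(1.542315, 3.243653)

x = 1.5423, ẋ = 3.2437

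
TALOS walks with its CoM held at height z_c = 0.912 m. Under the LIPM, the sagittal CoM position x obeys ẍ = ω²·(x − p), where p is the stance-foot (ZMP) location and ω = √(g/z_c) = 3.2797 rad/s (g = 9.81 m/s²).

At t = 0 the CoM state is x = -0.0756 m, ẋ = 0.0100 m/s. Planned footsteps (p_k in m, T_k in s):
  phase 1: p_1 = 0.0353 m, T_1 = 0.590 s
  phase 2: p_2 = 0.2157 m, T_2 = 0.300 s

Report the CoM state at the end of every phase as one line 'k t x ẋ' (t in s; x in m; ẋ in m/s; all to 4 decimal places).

1 0.5900 -0.3463 -1.1976
2 0.8900 -1.0612 -3.9463

phase 1: p=0.0353, T=0.590, ωT=1.935023, cosh=3.534312, sinh=3.389891; start (x,ẋ)=(-0.075600, 0.010000) → end (x,ẋ)=(-0.346319, -1.197624)
phase 2: p=0.2157, T=0.300, ωT=0.983910, cosh=1.524371, sinh=1.150524; start (x,ẋ)=(-0.346319, -1.197624) → end (x,ẋ)=(-1.061154, -3.946331)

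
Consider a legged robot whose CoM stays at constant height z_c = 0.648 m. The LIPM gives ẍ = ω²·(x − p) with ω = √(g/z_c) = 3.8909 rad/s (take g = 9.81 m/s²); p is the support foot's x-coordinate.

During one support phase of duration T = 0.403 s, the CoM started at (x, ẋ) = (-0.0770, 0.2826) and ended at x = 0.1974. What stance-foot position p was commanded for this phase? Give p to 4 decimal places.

ωT = 3.8909·0.403 = 1.568033; cosh(ωT) = 2.502828, sinh(ωT) = 2.294373
x(T) = p + (x₀−p)·cosh(ωT) + (ẋ₀/ω)·sinh(ωT) ⇒ p·(1 − cosh) = x(T) − x₀·cosh − (ẋ₀/ω)·sinh
numerator   = 0.1974 − (-0.0770)·2.502828 − (0.2826/3.8909)·2.294373 = 0.223475
denominator = 1 − 2.502828 = -1.502828
p = 0.223475 / -1.502828 = -0.1487

p = -0.1487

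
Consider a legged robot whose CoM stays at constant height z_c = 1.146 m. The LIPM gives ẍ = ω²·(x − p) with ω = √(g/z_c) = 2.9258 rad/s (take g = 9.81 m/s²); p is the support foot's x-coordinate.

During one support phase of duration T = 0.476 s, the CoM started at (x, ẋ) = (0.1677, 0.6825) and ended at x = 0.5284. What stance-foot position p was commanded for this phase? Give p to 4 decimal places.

ωT = 2.9258·0.476 = 1.392681; cosh(ωT) = 2.137018, sinh(ωT) = 1.888610
x(T) = p + (x₀−p)·cosh(ωT) + (ẋ₀/ω)·sinh(ωT) ⇒ p·(1 − cosh) = x(T) − x₀·cosh − (ẋ₀/ω)·sinh
numerator   = 0.5284 − (0.1677)·2.137018 − (0.6825/2.9258)·1.888610 = -0.270533
denominator = 1 − 2.137018 = -1.137018
p = -0.270533 / -1.137018 = 0.2379

p = 0.2379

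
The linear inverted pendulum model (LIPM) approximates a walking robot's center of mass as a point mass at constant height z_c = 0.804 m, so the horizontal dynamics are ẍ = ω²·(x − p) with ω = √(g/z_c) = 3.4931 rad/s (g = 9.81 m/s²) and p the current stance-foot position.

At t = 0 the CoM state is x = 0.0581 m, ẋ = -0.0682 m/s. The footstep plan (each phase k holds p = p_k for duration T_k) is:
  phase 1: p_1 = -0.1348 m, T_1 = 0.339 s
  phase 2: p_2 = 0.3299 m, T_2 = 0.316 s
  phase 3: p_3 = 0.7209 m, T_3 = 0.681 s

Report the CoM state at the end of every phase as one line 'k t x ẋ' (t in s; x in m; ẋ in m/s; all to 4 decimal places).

phase 1: p=-0.1348, T=0.339, ωT=1.184161, cosh=1.786973, sinh=1.480970; start (x,ẋ)=(0.058100, -0.068200) → end (x,ẋ)=(0.180992, 0.876034)
phase 2: p=0.3299, T=0.316, ωT=1.103820, cosh=1.673632, sinh=1.342030; start (x,ẋ)=(0.180992, 0.876034) → end (x,ẋ)=(0.417251, 0.768103)
phase 3: p=0.7209, T=0.681, ωT=2.378801, cosh=5.442309, sinh=5.349648; start (x,ẋ)=(0.417251, 0.768103) → end (x,ẋ)=(0.244691, -1.493987)

1 0.3390 0.1810 0.8760
2 0.6550 0.4173 0.7681
3 1.3360 0.2447 -1.4940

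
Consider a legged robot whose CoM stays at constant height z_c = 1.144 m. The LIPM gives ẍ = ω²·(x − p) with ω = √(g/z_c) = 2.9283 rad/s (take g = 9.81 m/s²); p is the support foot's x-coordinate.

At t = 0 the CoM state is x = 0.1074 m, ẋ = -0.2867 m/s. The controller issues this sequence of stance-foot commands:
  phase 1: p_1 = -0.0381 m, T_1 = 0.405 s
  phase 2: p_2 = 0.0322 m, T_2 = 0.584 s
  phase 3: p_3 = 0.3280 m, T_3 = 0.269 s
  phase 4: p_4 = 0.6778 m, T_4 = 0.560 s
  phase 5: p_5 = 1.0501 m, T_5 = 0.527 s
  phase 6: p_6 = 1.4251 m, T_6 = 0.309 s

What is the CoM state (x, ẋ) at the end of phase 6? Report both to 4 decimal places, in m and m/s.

phase 1: p=-0.0381, T=0.405, ωT=1.185962, cosh=1.789643, sinh=1.484190; start (x,ẋ)=(0.107400, -0.286700) → end (x,ẋ)=(0.076981, 0.119275)
phase 2: p=0.0322, T=0.584, ωT=1.710127, cosh=2.855254, sinh=2.674411; start (x,ẋ)=(0.076981, 0.119275) → end (x,ẋ)=(0.268995, 0.691261)
phase 3: p=0.3280, T=0.269, ωT=0.787713, cosh=1.326623, sinh=0.871739; start (x,ẋ)=(0.268995, 0.691261) → end (x,ẋ)=(0.455507, 0.766419)
phase 4: p=0.6778, T=0.560, ωT=1.639848, cosh=2.674198, sinh=2.480188; start (x,ẋ)=(0.455507, 0.766419) → end (x,ẋ)=(0.732479, 0.435098)
phase 5: p=1.0501, T=0.527, ωT=1.543214, cosh=2.446650, sinh=2.232957; start (x,ẋ)=(0.732479, 0.435098) → end (x,ẋ)=(0.604773, -1.012318)
phase 6: p=1.4251, T=0.309, ωT=0.904845, cosh=1.438076, sinh=1.033472; start (x,ẋ)=(0.604773, -1.012318) → end (x,ẋ)=(-0.111865, -3.938358)

x = -0.1119, ẋ = -3.9384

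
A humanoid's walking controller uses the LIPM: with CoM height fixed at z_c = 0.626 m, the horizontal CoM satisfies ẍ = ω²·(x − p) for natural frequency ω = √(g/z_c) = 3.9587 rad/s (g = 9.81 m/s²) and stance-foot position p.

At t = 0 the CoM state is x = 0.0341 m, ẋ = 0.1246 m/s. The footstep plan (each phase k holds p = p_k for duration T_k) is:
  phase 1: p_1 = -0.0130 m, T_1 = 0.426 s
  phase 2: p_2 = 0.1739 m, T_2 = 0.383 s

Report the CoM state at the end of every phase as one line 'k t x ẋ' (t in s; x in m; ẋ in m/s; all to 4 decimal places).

1 0.4260 0.2006 0.8341
2 0.8090 0.6944 2.2203

phase 1: p=-0.0130, T=0.426, ωT=1.686406, cosh=2.792611, sinh=2.607428; start (x,ẋ)=(0.034100, 0.124600) → end (x,ẋ)=(0.200601, 0.834127)
phase 2: p=0.1739, T=0.383, ωT=1.516182, cosh=2.387175, sinh=2.167627; start (x,ẋ)=(0.200601, 0.834127) → end (x,ẋ)=(0.694374, 2.220325)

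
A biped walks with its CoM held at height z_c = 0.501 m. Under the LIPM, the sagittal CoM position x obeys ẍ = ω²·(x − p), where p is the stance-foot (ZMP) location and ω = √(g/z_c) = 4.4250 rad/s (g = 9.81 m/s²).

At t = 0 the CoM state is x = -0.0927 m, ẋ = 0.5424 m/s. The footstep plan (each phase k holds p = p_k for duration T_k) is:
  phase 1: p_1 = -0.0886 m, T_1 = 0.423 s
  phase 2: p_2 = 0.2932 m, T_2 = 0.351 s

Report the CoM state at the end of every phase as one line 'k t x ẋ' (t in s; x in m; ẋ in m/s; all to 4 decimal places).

1 0.4230 0.2867 1.7469
2 0.7740 1.1683 4.2481

phase 1: p=-0.0886, T=0.423, ωT=1.871775, cosh=3.326837, sinh=3.172987; start (x,ẋ)=(-0.092700, 0.542400) → end (x,ẋ)=(0.286693, 1.746910)
phase 2: p=0.2932, T=0.351, ωT=1.553175, cosh=2.469014, sinh=2.257439; start (x,ẋ)=(0.286693, 1.746910) → end (x,ẋ)=(1.168330, 4.248145)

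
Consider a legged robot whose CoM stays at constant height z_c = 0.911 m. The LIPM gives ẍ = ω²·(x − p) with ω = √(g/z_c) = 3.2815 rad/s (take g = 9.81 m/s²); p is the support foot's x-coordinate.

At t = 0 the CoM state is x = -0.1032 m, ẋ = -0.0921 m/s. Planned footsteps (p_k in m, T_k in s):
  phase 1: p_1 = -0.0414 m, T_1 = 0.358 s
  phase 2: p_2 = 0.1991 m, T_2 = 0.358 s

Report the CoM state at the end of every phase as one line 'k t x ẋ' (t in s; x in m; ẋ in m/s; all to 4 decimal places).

phase 1: p=-0.0414, T=0.358, ωT=1.174777, cosh=1.773154, sinh=1.464267; start (x,ẋ)=(-0.103200, -0.092100) → end (x,ẋ)=(-0.192078, -0.460256)
phase 2: p=0.1991, T=0.358, ωT=1.174777, cosh=1.773154, sinh=1.464267; start (x,ẋ)=(-0.192078, -0.460256) → end (x,ẋ)=(-0.699893, -2.695710)

1 0.3580 -0.1921 -0.4603
2 0.7160 -0.6999 -2.6957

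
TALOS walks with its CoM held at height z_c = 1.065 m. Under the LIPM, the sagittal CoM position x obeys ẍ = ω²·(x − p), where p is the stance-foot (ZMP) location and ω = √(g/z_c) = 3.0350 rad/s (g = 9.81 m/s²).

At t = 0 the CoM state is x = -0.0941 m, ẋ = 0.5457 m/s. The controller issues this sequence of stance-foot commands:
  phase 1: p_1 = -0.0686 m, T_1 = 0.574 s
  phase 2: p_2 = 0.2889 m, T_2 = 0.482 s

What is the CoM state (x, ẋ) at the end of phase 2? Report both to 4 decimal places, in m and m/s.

x = 1.3736, ẋ = 3.5685

phase 1: p=-0.0686, T=0.574, ωT=1.742090, cosh=2.942209, sinh=2.767055; start (x,ẋ)=(-0.094100, 0.545700) → end (x,ẋ)=(0.353896, 1.391414)
phase 2: p=0.2889, T=0.482, ωT=1.462870, cosh=2.274953, sinh=2.043382; start (x,ẋ)=(0.353896, 1.391414) → end (x,ẋ)=(1.373565, 3.568488)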